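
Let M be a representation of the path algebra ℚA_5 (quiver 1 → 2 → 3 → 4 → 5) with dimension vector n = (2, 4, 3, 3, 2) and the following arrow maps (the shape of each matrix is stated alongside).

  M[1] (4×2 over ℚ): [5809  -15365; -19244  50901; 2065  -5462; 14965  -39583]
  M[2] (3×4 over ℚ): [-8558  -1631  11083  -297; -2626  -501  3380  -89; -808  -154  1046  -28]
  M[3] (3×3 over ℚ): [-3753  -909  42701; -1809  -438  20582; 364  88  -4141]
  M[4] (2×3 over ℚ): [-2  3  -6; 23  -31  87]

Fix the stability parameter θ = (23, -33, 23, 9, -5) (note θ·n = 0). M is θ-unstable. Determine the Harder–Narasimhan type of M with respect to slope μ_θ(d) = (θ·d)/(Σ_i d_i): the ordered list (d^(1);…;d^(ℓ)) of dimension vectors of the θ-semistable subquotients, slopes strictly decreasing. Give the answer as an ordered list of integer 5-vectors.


Interval decomposition of M: I[1,5]^2, I[2,2], I[2,4].
HN type (ℓ=4): μ^(1)=16; μ^(2)=9; μ^(3)=-5; μ^(4)=-33

((0, 0, 1, 1, 0); (0, 0, 2, 2, 2); (2, 2, 0, 0, 0); (0, 2, 0, 0, 0))


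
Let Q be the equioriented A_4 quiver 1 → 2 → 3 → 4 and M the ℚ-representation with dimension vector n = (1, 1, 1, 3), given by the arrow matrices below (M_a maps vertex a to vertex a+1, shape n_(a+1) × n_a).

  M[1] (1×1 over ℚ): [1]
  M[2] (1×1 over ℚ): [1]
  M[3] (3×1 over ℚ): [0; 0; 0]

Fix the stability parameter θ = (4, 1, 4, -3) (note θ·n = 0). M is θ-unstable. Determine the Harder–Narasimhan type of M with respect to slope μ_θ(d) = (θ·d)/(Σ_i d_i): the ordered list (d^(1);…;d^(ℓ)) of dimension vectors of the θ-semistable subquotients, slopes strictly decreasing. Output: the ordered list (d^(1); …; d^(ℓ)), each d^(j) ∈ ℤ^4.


Via rank(M_{q-1}∘⋯∘M_p): M ≅ I[1,3], I[4,4]^3.
μ_θ-semistable layers: μ^(1)=4; μ^(2)=5/2; μ^(3)=-3

((0, 0, 1, 0); (1, 1, 0, 0); (0, 0, 0, 3))


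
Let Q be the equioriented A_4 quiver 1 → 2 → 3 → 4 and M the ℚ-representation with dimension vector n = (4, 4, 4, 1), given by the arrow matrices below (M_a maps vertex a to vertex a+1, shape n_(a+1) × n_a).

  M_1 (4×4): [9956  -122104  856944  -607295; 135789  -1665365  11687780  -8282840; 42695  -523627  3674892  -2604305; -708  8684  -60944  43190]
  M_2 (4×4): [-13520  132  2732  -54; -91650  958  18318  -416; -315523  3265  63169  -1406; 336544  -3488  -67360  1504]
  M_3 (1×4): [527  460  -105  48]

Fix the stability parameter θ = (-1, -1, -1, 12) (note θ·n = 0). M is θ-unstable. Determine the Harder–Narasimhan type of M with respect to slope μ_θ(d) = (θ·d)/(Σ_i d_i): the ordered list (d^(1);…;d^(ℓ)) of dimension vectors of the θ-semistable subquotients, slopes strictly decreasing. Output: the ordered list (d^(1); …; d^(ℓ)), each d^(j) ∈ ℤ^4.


Barcode: M ≅ I[1,1]^2, I[1,2]^2, I[2,3], I[2,4], I[3,3]^2. HN layers by μ_θ (2 steps, strictly decreasing):
  μ^(1)=12; μ^(2)=-1

((0, 0, 0, 1); (4, 4, 4, 0))


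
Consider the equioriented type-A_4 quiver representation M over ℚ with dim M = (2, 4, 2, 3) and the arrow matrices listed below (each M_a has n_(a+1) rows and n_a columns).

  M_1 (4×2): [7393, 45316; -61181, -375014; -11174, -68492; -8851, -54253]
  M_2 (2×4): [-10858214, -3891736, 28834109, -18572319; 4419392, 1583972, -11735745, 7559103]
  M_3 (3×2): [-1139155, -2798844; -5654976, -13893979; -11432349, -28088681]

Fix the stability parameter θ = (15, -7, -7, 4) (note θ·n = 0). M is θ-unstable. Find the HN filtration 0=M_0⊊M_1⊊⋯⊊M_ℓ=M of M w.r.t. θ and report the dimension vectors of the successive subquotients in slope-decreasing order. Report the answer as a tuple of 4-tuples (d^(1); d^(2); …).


Barcode: M ≅ I[1,4]^2, I[2,2]^2, I[4,4]. HN layers by μ_θ (3 steps, strictly decreasing):
  μ^(1)=4; μ^(2)=1/3; μ^(3)=-7

((0, 0, 0, 3); (2, 2, 2, 0); (0, 2, 0, 0))


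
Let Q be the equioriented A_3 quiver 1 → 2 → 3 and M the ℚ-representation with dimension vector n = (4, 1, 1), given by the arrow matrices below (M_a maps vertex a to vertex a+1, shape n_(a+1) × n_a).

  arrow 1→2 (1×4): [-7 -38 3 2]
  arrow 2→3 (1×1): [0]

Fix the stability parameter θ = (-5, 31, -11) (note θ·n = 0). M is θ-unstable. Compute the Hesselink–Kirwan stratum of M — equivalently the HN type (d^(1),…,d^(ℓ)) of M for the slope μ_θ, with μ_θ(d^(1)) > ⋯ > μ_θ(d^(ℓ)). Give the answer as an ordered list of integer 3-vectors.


Barcode: M ≅ I[1,1]^3, I[1,2], I[3,3]. HN layers by μ_θ (3 steps, strictly decreasing):
  μ^(1)=31; μ^(2)=-5; μ^(3)=-11

((0, 1, 0); (4, 0, 0); (0, 0, 1))


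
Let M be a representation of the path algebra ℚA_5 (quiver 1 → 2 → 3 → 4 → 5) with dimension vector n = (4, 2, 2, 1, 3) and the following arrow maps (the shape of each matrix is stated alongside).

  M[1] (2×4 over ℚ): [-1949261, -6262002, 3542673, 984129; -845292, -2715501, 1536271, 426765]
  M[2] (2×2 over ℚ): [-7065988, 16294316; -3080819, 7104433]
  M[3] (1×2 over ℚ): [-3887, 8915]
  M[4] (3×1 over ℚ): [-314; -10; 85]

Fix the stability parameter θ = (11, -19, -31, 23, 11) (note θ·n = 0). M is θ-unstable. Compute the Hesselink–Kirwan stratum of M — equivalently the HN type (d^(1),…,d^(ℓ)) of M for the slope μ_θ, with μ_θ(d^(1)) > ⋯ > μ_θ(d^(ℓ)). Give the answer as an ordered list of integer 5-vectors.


Interval decomposition of M: I[1,1]^2, I[1,2], I[1,5], I[3,3], I[5,5]^2.
HN type (ℓ=5): μ^(1)=17; μ^(2)=11; μ^(3)=-4; μ^(4)=-13; μ^(5)=-31

((0, 0, 0, 1, 1); (2, 0, 0, 0, 2); (1, 1, 0, 0, 0); (1, 1, 1, 0, 0); (0, 0, 1, 0, 0))


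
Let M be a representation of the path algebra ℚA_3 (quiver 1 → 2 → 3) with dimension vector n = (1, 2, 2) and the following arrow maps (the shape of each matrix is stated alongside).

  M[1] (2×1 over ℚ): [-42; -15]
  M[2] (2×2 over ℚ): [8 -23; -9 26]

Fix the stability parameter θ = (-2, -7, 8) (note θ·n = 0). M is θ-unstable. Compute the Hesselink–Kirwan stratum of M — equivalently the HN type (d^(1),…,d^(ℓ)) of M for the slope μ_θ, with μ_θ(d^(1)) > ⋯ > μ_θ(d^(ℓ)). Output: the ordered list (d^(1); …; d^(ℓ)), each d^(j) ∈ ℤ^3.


Interval decomposition of M: I[1,3], I[2,3].
HN type (ℓ=3): μ^(1)=8; μ^(2)=-9/2; μ^(3)=-7

((0, 0, 2); (1, 1, 0); (0, 1, 0))


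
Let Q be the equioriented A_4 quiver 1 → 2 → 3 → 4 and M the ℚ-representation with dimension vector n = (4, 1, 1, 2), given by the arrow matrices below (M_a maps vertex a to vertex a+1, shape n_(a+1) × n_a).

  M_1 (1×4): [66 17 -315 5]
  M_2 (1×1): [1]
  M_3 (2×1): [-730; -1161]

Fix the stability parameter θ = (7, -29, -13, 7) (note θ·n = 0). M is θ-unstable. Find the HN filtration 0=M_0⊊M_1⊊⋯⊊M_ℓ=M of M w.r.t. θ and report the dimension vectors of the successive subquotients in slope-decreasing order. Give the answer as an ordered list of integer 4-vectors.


Via rank(M_{q-1}∘⋯∘M_p): M ≅ I[1,1]^3, I[1,4], I[4,4].
μ_θ-semistable layers: μ^(1)=7; μ^(2)=-35/3

((3, 0, 0, 2); (1, 1, 1, 0))


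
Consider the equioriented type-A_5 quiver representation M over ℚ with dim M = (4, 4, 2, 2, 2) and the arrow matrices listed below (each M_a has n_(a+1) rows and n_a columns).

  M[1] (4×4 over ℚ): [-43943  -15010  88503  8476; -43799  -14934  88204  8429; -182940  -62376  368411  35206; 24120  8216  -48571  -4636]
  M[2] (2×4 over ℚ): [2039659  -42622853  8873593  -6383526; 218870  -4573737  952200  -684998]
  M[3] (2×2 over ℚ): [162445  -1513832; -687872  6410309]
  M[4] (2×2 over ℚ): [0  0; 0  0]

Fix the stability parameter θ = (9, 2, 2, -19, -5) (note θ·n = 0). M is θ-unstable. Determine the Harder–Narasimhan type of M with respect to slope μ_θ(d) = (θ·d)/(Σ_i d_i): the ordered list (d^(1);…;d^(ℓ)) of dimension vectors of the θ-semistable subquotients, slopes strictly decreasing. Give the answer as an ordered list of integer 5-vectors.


Barcode: M ≅ I[1,1], I[1,2], I[1,4]^2, I[2,2], I[5,5]^2. HN layers by μ_θ (5 steps, strictly decreasing):
  μ^(1)=9; μ^(2)=11/2; μ^(3)=2; μ^(4)=-3/2; μ^(5)=-5

((1, 0, 0, 0, 0); (1, 1, 0, 0, 0); (0, 1, 0, 0, 0); (2, 2, 2, 2, 0); (0, 0, 0, 0, 2))


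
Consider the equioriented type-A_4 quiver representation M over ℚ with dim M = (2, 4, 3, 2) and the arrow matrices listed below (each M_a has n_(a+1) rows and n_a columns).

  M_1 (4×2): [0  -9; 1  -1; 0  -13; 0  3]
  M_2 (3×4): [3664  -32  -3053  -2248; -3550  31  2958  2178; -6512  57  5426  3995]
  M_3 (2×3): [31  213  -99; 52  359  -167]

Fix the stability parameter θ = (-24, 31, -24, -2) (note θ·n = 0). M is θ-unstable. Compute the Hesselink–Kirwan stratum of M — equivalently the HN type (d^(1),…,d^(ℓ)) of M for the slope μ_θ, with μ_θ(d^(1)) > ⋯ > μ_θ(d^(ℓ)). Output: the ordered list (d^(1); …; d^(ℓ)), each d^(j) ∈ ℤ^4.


Interval decomposition of M: I[1,3], I[1,4], I[2,2], I[2,4].
HN type (ℓ=4): μ^(1)=31; μ^(2)=7/2; μ^(3)=5/3; μ^(4)=-24

((0, 1, 0, 0); (0, 1, 1, 0); (0, 2, 2, 2); (2, 0, 0, 0))


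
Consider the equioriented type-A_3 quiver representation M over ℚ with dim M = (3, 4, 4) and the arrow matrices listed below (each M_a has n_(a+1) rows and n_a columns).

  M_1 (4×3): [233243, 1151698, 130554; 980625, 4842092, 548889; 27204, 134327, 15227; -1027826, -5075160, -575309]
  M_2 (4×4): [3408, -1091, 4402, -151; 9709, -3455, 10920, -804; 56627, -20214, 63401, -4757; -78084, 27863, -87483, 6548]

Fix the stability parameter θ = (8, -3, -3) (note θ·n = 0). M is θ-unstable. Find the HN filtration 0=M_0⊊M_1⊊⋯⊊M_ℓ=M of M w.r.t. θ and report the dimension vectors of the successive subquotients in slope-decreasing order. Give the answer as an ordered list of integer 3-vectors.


Interval decomposition of M: I[1,3]^3, I[2,3].
HN type (ℓ=2): μ^(1)=2/3; μ^(2)=-3

((3, 3, 3); (0, 1, 1))


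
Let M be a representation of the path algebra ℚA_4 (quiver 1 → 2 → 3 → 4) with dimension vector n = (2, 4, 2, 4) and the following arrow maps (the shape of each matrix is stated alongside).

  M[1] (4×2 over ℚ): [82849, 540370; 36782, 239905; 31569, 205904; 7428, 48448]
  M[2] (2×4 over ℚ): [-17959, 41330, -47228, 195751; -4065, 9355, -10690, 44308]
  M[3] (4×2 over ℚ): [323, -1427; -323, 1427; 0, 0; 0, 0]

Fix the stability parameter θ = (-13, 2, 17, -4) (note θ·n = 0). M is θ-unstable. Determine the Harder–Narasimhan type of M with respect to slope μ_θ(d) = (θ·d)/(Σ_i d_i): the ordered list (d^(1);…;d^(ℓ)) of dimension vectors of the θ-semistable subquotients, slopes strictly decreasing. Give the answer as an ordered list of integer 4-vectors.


Via rank(M_{q-1}∘⋯∘M_p): M ≅ I[1,3], I[1,4], I[2,2]^2, I[4,4]^3.
μ_θ-semistable layers: μ^(1)=17; μ^(2)=13/2; μ^(3)=2; μ^(4)=-4; μ^(5)=-13

((0, 0, 1, 0); (0, 0, 1, 1); (0, 4, 0, 0); (0, 0, 0, 3); (2, 0, 0, 0))


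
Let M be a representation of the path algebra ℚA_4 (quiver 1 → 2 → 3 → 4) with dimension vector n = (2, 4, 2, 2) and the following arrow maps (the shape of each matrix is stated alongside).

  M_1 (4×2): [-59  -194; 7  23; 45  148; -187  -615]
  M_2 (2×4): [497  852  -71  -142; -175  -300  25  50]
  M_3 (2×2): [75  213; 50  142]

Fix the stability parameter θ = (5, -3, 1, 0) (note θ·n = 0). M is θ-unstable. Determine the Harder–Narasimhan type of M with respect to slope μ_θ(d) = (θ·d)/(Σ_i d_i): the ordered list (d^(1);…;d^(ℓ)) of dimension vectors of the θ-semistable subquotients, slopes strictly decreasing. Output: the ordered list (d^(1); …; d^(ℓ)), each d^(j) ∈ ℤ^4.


Interval decomposition of M: I[1,2]^2, I[2,2], I[2,3], I[3,4], I[4,4].
HN type (ℓ=4): μ^(1)=1; μ^(2)=1/2; μ^(3)=0; μ^(4)=-3

((2, 2, 1, 0); (0, 0, 1, 1); (0, 0, 0, 1); (0, 2, 0, 0))


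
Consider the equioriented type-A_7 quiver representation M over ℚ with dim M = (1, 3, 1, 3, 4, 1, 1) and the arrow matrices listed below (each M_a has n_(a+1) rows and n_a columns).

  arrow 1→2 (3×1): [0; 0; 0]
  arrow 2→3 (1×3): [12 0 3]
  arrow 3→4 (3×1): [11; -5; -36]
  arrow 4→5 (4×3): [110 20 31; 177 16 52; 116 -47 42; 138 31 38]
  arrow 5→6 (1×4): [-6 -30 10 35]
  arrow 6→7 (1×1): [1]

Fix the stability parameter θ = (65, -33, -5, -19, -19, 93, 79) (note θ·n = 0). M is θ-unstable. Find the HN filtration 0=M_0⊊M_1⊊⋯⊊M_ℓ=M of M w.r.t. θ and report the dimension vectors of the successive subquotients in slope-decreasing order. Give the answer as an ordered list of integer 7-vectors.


Barcode: M ≅ I[1,1], I[2,2]^2, I[2,7], I[4,5]^2, I[5,5]. HN layers by μ_θ (5 steps, strictly decreasing):
  μ^(1)=86; μ^(2)=65; μ^(3)=-43/3; μ^(4)=-19; μ^(5)=-33

((0, 0, 0, 0, 0, 1, 1); (1, 0, 0, 0, 0, 0, 0); (0, 0, 1, 1, 1, 0, 0); (0, 0, 0, 2, 3, 0, 0); (0, 3, 0, 0, 0, 0, 0))


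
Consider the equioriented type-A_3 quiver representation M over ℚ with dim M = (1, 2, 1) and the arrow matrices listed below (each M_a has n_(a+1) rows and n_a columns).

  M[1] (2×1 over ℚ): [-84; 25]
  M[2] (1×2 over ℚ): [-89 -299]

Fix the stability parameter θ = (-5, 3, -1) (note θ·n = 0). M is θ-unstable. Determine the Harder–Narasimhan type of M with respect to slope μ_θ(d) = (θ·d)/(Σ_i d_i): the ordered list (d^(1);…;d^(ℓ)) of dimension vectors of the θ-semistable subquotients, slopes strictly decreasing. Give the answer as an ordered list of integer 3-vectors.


Barcode: M ≅ I[1,3], I[2,2]. HN layers by μ_θ (3 steps, strictly decreasing):
  μ^(1)=3; μ^(2)=1; μ^(3)=-5

((0, 1, 0); (0, 1, 1); (1, 0, 0))


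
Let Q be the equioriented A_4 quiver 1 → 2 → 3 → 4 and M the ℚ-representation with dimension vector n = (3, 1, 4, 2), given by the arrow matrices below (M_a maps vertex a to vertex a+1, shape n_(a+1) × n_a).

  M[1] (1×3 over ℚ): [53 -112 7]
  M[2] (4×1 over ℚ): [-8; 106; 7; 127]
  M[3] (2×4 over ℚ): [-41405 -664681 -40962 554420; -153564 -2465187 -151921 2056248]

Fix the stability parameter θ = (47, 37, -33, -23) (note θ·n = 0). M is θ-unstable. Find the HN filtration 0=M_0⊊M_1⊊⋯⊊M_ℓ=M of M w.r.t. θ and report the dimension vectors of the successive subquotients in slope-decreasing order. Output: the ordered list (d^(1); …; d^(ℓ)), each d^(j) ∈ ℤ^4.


Barcode: M ≅ I[1,1]^2, I[1,4], I[3,3]^2, I[3,4]. HN layers by μ_θ (4 steps, strictly decreasing):
  μ^(1)=47; μ^(2)=7; μ^(3)=-23; μ^(4)=-33

((2, 0, 0, 0); (1, 1, 1, 1); (0, 0, 0, 1); (0, 0, 3, 0))


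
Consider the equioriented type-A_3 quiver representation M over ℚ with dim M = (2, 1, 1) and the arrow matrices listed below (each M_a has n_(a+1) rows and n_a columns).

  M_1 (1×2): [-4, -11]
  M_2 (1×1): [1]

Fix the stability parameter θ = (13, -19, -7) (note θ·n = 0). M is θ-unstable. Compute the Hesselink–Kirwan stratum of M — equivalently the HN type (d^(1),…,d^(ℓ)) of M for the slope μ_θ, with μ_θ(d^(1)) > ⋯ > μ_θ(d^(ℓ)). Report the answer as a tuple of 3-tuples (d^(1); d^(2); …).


Barcode: M ≅ I[1,1], I[1,3]. HN layers by μ_θ (2 steps, strictly decreasing):
  μ^(1)=13; μ^(2)=-13/3

((1, 0, 0); (1, 1, 1))


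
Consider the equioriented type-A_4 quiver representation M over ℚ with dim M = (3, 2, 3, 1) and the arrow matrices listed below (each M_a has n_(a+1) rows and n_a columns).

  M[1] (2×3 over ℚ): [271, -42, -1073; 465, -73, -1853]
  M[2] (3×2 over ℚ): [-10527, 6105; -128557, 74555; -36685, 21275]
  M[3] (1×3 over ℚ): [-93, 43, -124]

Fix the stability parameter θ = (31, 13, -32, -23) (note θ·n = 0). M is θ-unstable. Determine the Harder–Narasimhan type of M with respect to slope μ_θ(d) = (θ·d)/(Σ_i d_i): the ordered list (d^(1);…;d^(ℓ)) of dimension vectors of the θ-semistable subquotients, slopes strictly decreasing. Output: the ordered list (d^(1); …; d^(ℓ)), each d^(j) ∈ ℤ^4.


Via rank(M_{q-1}∘⋯∘M_p): M ≅ I[1,1], I[1,2], I[1,3], I[3,3], I[3,4].
μ_θ-semistable layers: μ^(1)=31; μ^(2)=22; μ^(3)=4; μ^(4)=-23; μ^(5)=-32

((1, 0, 0, 0); (1, 1, 0, 0); (1, 1, 1, 0); (0, 0, 0, 1); (0, 0, 2, 0))


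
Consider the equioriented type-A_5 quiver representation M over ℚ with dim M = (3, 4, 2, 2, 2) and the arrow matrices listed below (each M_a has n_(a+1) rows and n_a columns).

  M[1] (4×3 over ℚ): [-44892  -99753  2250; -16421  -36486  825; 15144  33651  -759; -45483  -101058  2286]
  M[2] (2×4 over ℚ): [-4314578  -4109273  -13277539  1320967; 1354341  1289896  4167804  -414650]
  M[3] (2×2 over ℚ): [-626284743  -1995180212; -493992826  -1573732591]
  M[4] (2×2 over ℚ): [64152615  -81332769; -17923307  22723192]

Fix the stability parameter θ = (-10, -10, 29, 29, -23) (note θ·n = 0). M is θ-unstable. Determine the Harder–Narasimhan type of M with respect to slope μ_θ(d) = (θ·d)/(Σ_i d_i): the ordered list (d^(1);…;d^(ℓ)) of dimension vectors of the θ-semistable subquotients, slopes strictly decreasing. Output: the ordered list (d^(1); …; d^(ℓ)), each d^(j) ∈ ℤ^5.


Barcode: M ≅ I[1,2], I[1,5]^2, I[2,2]. HN layers by μ_θ (2 steps, strictly decreasing):
  μ^(1)=35/3; μ^(2)=-10

((0, 0, 2, 2, 2); (3, 4, 0, 0, 0))


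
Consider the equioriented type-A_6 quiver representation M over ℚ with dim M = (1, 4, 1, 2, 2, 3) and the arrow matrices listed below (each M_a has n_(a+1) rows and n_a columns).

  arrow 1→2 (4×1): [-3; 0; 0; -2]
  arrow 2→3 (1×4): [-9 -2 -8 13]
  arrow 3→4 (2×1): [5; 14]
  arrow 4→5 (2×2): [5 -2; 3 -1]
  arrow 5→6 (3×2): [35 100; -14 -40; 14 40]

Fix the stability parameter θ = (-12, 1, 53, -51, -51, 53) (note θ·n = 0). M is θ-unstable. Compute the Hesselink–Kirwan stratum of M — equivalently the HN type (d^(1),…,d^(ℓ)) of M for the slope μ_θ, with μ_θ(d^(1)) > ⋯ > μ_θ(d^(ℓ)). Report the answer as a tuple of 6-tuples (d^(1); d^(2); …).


Barcode: M ≅ I[1,6], I[2,2]^3, I[4,5], I[6,6]^2. HN layers by μ_θ (4 steps, strictly decreasing):
  μ^(1)=53; μ^(2)=1; μ^(3)=-12; μ^(4)=-51

((0, 0, 0, 0, 0, 3); (0, 3, 0, 0, 0, 0); (1, 1, 1, 1, 1, 0); (0, 0, 0, 1, 1, 0))


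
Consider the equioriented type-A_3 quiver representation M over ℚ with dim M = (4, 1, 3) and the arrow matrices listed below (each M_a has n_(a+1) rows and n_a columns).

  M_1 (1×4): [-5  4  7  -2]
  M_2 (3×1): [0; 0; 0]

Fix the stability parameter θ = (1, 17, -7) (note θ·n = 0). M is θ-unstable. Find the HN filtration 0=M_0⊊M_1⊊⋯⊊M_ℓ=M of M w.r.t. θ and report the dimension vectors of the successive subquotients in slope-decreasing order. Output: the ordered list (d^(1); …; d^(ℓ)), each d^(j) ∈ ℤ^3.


Barcode: M ≅ I[1,1]^3, I[1,2], I[3,3]^3. HN layers by μ_θ (3 steps, strictly decreasing):
  μ^(1)=17; μ^(2)=1; μ^(3)=-7

((0, 1, 0); (4, 0, 0); (0, 0, 3))


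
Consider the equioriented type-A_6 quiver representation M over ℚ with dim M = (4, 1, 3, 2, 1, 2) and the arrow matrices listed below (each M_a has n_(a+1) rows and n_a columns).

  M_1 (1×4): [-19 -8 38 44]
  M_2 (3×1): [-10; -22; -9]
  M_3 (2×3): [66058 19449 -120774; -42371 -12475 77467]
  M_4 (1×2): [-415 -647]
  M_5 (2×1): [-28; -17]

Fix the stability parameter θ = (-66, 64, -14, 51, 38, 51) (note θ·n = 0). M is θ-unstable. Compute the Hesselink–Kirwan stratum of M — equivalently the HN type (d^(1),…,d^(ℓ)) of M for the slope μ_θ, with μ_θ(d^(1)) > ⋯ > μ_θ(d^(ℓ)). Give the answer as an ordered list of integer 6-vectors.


Interval decomposition of M: I[1,1]^3, I[1,6], I[3,3], I[3,4], I[6,6].
HN type (ℓ=5): μ^(1)=51; μ^(2)=89/2; μ^(3)=25; μ^(4)=-14; μ^(5)=-66

((0, 0, 0, 1, 0, 2); (0, 0, 0, 1, 1, 0); (0, 1, 1, 0, 0, 0); (0, 0, 2, 0, 0, 0); (4, 0, 0, 0, 0, 0))


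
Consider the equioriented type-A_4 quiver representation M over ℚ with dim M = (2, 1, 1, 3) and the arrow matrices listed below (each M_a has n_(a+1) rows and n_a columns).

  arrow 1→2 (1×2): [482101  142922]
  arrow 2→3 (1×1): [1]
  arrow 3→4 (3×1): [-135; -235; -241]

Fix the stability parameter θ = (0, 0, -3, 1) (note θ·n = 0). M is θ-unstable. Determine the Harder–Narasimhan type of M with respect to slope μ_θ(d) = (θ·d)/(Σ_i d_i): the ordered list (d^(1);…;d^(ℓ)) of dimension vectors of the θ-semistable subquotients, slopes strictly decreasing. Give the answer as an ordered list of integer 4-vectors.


Barcode: M ≅ I[1,1], I[1,4], I[4,4]^2. HN layers by μ_θ (3 steps, strictly decreasing):
  μ^(1)=1; μ^(2)=0; μ^(3)=-1

((0, 0, 0, 3); (1, 0, 0, 0); (1, 1, 1, 0))


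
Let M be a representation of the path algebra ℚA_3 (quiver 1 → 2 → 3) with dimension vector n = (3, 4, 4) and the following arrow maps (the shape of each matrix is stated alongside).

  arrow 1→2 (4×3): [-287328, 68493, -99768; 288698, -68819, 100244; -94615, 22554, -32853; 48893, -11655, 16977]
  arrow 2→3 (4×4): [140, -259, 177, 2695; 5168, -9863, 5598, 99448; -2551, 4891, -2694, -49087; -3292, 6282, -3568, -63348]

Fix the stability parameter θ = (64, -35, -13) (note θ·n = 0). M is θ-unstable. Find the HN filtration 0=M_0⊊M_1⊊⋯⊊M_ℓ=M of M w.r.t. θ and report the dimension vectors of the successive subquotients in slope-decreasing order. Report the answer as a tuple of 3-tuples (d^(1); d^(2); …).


Barcode: M ≅ I[1,3]^3, I[2,3]. HN layers by μ_θ (3 steps, strictly decreasing):
  μ^(1)=16/3; μ^(2)=-13; μ^(3)=-35

((3, 3, 3); (0, 0, 1); (0, 1, 0))


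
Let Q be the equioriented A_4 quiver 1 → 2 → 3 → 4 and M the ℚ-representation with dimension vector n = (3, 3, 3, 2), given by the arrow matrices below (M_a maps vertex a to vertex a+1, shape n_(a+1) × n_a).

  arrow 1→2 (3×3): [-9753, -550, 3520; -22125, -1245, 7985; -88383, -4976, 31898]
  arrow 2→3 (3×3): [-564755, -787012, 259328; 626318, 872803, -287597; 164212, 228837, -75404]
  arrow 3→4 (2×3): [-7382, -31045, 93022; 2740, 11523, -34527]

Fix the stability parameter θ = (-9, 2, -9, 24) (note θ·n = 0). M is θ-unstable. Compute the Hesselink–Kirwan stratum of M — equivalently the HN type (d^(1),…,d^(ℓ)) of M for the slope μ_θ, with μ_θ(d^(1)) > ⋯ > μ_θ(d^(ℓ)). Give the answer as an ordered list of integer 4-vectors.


Interval decomposition of M: I[1,1], I[1,4]^2, I[2,3].
HN type (ℓ=3): μ^(1)=24; μ^(2)=-7/2; μ^(3)=-9

((0, 0, 0, 2); (0, 3, 3, 0); (3, 0, 0, 0))


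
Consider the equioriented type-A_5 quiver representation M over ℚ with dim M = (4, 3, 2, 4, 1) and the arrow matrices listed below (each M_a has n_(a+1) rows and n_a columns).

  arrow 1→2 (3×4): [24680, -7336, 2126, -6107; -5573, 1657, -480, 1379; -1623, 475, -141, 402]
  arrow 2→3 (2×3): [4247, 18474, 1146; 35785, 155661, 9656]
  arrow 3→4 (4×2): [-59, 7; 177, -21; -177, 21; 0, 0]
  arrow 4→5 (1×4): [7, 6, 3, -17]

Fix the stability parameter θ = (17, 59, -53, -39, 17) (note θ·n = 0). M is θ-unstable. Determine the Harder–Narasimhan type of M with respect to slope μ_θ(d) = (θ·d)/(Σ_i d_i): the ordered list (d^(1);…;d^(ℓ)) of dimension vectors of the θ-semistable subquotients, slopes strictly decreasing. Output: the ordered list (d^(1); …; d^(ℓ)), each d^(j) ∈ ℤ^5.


Barcode: M ≅ I[1,1], I[1,2], I[1,3], I[1,5], I[4,4]^3. HN layers by μ_θ (5 steps, strictly decreasing):
  μ^(1)=59; μ^(2)=17; μ^(3)=23/3; μ^(4)=-4; μ^(5)=-39

((0, 1, 0, 0, 0); (2, 0, 0, 0, 1); (1, 1, 1, 0, 0); (1, 1, 1, 1, 0); (0, 0, 0, 3, 0))


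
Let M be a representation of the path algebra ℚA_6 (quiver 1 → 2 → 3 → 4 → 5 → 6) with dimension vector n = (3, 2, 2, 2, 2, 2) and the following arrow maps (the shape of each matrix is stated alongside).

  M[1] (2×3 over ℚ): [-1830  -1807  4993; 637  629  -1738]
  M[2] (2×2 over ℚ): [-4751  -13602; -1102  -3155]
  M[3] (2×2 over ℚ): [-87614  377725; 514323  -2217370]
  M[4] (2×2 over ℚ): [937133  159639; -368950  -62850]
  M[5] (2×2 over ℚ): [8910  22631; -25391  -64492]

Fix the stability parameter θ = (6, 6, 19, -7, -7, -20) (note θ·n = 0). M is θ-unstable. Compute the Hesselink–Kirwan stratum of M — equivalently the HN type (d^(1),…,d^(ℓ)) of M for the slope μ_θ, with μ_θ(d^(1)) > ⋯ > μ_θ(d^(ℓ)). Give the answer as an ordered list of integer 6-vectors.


Via rank(M_{q-1}∘⋯∘M_p): M ≅ I[1,1], I[1,4], I[1,6], I[5,6].
μ_θ-semistable layers: μ^(1)=6; μ^(2)=-1/2; μ^(3)=-27/2

((2, 1, 1, 1, 0, 0); (1, 1, 1, 1, 1, 1); (0, 0, 0, 0, 1, 1))


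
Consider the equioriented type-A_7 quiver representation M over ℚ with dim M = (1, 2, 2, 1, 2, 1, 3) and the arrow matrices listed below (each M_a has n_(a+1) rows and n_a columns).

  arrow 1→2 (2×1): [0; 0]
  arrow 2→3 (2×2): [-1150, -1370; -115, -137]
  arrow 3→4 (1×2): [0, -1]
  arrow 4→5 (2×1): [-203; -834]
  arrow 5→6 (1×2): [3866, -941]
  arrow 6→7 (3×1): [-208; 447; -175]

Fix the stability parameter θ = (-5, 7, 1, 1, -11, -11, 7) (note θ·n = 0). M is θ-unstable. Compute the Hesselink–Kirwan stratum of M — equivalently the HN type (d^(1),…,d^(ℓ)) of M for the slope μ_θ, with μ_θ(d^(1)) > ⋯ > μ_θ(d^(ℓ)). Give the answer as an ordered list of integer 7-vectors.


Via rank(M_{q-1}∘⋯∘M_p): M ≅ I[1,1], I[2,2], I[2,7], I[3,3], I[5,5], I[7,7]^2.
μ_θ-semistable layers: μ^(1)=7; μ^(2)=1; μ^(3)=-13/5; μ^(4)=-5; μ^(5)=-11

((0, 1, 0, 0, 0, 0, 3); (0, 0, 1, 0, 0, 0, 0); (0, 1, 1, 1, 1, 1, 0); (1, 0, 0, 0, 0, 0, 0); (0, 0, 0, 0, 1, 0, 0))


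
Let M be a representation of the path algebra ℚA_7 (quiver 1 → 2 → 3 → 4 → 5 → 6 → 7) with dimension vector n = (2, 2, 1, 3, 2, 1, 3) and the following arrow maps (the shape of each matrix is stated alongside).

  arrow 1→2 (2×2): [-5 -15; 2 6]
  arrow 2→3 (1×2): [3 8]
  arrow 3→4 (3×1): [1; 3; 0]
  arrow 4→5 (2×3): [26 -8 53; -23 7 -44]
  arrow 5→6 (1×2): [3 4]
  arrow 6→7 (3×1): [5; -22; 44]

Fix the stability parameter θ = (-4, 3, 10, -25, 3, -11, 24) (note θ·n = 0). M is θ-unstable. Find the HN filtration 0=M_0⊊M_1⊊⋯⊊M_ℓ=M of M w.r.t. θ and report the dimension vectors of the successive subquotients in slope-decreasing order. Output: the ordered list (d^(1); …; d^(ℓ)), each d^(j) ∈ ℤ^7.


Via rank(M_{q-1}∘⋯∘M_p): M ≅ I[1,1], I[1,7], I[2,2], I[4,4], I[4,5], I[7,7]^2.
μ_θ-semistable layers: μ^(1)=24; μ^(2)=3; μ^(3)=-4; μ^(4)=-25

((0, 0, 0, 0, 0, 0, 3); (0, 1, 0, 0, 1, 0, 0); (2, 1, 1, 1, 1, 1, 0); (0, 0, 0, 2, 0, 0, 0))


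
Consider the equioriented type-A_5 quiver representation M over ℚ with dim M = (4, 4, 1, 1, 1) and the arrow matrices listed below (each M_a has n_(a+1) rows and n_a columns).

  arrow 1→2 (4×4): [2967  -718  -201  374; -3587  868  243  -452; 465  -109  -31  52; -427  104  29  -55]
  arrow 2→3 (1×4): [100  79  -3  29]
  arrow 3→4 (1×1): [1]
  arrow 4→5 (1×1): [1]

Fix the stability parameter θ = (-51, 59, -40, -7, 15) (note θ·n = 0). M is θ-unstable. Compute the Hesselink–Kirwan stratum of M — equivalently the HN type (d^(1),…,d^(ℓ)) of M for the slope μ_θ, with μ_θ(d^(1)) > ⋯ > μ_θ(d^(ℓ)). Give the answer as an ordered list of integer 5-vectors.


Interval decomposition of M: I[1,2]^3, I[1,5].
HN type (ℓ=4): μ^(1)=59; μ^(2)=15; μ^(3)=4; μ^(4)=-51

((0, 3, 0, 0, 0); (0, 0, 0, 0, 1); (0, 1, 1, 1, 0); (4, 0, 0, 0, 0))


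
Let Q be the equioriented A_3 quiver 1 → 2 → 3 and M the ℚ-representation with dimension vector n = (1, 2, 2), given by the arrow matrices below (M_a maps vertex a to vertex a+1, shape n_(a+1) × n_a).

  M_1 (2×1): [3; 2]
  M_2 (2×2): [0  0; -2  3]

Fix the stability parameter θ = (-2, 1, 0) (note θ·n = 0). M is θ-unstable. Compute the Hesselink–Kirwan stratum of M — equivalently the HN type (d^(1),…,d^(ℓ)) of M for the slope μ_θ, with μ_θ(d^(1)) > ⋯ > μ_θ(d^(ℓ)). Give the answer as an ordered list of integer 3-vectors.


Interval decomposition of M: I[1,2], I[2,3], I[3,3].
HN type (ℓ=4): μ^(1)=1; μ^(2)=1/2; μ^(3)=0; μ^(4)=-2

((0, 1, 0); (0, 1, 1); (0, 0, 1); (1, 0, 0))


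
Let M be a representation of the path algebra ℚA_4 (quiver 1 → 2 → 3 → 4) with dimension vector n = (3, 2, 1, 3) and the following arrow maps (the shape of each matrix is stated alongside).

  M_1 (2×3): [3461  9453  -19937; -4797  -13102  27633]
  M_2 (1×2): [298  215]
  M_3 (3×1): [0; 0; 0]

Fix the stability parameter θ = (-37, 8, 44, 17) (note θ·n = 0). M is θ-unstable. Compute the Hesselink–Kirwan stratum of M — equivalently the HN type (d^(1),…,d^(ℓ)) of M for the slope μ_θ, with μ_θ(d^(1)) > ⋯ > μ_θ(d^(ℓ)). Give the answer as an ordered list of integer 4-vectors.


Via rank(M_{q-1}∘⋯∘M_p): M ≅ I[1,1], I[1,2], I[1,3], I[4,4]^3.
μ_θ-semistable layers: μ^(1)=44; μ^(2)=17; μ^(3)=8; μ^(4)=-37

((0, 0, 1, 0); (0, 0, 0, 3); (0, 2, 0, 0); (3, 0, 0, 0))


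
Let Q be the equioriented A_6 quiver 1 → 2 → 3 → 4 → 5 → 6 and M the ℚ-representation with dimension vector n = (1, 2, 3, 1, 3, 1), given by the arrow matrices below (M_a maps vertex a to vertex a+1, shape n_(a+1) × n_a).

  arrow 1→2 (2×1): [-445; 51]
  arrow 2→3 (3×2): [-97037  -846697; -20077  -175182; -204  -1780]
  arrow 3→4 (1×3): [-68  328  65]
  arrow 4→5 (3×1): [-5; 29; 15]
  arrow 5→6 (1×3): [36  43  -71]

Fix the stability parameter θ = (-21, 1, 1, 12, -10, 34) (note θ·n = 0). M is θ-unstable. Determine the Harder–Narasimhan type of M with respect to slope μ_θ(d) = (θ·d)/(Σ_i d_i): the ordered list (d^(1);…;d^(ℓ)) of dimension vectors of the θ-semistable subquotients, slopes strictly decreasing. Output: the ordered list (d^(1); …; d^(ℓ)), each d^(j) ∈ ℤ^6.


Via rank(M_{q-1}∘⋯∘M_p): M ≅ I[1,3], I[2,3], I[3,6], I[5,5]^2.
μ_θ-semistable layers: μ^(1)=34; μ^(2)=1; μ^(3)=-10; μ^(4)=-21

((0, 0, 0, 0, 0, 1); (0, 2, 3, 1, 1, 0); (0, 0, 0, 0, 2, 0); (1, 0, 0, 0, 0, 0))


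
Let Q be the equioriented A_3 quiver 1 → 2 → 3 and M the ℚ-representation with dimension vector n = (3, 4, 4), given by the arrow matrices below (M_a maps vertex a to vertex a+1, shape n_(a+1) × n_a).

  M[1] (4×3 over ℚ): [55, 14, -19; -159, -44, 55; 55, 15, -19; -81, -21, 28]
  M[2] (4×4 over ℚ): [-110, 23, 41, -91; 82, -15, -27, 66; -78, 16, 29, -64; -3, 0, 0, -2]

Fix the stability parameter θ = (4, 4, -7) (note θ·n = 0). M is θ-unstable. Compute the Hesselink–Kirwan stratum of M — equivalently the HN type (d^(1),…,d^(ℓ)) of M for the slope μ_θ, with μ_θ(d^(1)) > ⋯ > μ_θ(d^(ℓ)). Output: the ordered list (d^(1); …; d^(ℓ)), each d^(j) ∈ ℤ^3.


Interval decomposition of M: I[1,3]^3, I[2,3].
HN type (ℓ=2): μ^(1)=1/3; μ^(2)=-3/2

((3, 3, 3); (0, 1, 1))


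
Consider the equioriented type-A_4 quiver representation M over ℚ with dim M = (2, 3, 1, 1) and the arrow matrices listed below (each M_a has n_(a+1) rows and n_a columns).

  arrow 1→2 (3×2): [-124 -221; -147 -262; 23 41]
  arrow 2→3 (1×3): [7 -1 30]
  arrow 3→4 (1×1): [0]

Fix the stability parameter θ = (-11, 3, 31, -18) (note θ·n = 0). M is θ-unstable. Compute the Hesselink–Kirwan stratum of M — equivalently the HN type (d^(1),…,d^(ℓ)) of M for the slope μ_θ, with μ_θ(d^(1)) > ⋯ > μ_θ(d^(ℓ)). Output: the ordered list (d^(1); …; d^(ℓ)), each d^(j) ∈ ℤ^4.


Barcode: M ≅ I[1,2], I[1,3], I[2,2], I[4,4]. HN layers by μ_θ (4 steps, strictly decreasing):
  μ^(1)=31; μ^(2)=3; μ^(3)=-11; μ^(4)=-18

((0, 0, 1, 0); (0, 3, 0, 0); (2, 0, 0, 0); (0, 0, 0, 1))


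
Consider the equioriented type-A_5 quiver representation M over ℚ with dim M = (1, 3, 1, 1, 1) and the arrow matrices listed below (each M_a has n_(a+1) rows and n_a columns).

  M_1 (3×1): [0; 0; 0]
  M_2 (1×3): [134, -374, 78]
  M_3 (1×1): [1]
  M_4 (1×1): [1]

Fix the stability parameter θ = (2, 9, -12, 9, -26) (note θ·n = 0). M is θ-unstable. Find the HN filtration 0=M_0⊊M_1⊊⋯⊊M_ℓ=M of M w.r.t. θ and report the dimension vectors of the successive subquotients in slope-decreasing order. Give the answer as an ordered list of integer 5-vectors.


Via rank(M_{q-1}∘⋯∘M_p): M ≅ I[1,1], I[2,2]^2, I[2,5].
μ_θ-semistable layers: μ^(1)=9; μ^(2)=2; μ^(3)=-5

((0, 2, 0, 0, 0); (1, 0, 0, 0, 0); (0, 1, 1, 1, 1))


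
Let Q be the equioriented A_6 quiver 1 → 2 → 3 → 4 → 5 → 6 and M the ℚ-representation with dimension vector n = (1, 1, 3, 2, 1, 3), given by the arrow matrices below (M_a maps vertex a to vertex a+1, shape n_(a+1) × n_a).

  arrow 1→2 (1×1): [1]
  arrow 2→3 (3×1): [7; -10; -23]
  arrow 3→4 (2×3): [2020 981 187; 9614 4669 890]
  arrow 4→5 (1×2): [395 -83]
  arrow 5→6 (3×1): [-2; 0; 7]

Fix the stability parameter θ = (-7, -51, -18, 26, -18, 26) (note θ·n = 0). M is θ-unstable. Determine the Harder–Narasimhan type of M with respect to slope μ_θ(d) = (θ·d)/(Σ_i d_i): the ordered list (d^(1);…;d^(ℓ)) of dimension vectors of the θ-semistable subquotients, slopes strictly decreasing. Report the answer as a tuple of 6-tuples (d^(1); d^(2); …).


Interval decomposition of M: I[1,6], I[3,3], I[3,4], I[6,6]^2.
HN type (ℓ=4): μ^(1)=26; μ^(2)=4; μ^(3)=-18; μ^(4)=-29

((0, 0, 0, 1, 0, 3); (0, 0, 0, 1, 1, 0); (0, 0, 3, 0, 0, 0); (1, 1, 0, 0, 0, 0))


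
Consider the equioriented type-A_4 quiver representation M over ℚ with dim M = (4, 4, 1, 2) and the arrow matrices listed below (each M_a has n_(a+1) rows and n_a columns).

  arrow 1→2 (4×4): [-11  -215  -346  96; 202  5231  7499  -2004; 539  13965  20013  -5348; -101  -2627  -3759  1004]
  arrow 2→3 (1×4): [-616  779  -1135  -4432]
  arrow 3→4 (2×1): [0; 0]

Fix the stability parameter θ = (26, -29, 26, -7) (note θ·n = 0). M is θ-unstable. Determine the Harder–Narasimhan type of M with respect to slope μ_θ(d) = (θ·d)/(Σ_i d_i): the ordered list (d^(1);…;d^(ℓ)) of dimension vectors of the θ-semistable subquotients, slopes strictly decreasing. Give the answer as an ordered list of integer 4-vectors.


Barcode: M ≅ I[1,1], I[1,2]^2, I[1,3], I[2,2], I[4,4]^2. HN layers by μ_θ (4 steps, strictly decreasing):
  μ^(1)=26; μ^(2)=-3/2; μ^(3)=-7; μ^(4)=-29

((1, 0, 1, 0); (3, 3, 0, 0); (0, 0, 0, 2); (0, 1, 0, 0))


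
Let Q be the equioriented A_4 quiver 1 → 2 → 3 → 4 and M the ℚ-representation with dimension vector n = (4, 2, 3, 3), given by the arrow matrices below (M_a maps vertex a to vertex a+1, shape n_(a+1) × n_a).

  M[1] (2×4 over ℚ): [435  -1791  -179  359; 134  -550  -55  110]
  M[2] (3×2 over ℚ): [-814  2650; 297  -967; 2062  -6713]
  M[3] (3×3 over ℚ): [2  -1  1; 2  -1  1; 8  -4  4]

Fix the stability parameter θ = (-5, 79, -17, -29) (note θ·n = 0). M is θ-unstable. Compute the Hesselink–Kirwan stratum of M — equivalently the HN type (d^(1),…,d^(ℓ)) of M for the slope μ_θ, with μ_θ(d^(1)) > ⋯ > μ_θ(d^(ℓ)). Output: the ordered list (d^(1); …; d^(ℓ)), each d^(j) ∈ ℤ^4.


Via rank(M_{q-1}∘⋯∘M_p): M ≅ I[1,1]^2, I[1,3], I[1,4], I[3,3], I[4,4]^2.
μ_θ-semistable layers: μ^(1)=31; μ^(2)=11; μ^(3)=-5; μ^(4)=-17; μ^(5)=-29

((0, 1, 1, 0); (0, 1, 1, 1); (4, 0, 0, 0); (0, 0, 1, 0); (0, 0, 0, 2))


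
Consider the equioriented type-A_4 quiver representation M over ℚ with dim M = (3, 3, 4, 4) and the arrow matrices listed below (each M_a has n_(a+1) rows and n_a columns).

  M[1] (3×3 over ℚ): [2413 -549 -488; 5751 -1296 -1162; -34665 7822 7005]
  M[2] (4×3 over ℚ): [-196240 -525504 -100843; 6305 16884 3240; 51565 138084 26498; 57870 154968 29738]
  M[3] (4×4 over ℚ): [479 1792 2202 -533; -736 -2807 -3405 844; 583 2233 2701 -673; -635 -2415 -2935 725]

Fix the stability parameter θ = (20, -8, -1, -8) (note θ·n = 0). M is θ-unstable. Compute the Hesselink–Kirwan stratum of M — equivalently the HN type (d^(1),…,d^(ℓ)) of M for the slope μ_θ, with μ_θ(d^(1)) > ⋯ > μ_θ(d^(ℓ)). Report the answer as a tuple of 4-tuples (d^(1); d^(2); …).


Barcode: M ≅ I[1,2], I[1,3], I[1,4], I[3,3], I[3,4], I[4,4]^2. HN layers by μ_θ (6 steps, strictly decreasing):
  μ^(1)=6; μ^(2)=11/3; μ^(3)=3/4; μ^(4)=-1; μ^(5)=-9/2; μ^(6)=-8

((1, 1, 0, 0); (1, 1, 1, 0); (1, 1, 1, 1); (0, 0, 1, 0); (0, 0, 1, 1); (0, 0, 0, 2))


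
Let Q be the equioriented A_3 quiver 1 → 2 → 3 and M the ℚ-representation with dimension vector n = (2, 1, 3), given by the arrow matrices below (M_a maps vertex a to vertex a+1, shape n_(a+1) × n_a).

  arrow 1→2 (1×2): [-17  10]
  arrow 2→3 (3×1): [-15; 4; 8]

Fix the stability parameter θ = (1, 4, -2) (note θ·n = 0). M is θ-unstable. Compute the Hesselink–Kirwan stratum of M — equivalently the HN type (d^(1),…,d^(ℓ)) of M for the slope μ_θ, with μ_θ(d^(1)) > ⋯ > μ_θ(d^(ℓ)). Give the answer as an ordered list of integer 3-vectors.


Via rank(M_{q-1}∘⋯∘M_p): M ≅ I[1,1], I[1,3], I[3,3]^2.
μ_θ-semistable layers: μ^(1)=1; μ^(2)=-2

((2, 1, 1); (0, 0, 2))


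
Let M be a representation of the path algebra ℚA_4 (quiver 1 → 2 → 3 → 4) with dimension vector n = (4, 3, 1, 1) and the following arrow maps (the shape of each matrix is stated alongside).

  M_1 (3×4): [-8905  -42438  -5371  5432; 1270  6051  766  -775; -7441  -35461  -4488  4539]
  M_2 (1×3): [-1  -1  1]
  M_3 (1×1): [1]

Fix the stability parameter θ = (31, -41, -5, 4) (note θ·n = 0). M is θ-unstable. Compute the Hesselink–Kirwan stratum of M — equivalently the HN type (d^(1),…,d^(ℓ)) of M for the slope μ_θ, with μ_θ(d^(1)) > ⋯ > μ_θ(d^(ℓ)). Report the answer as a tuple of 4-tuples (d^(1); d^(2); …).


Barcode: M ≅ I[1,1], I[1,2]^2, I[1,4]. HN layers by μ_θ (3 steps, strictly decreasing):
  μ^(1)=31; μ^(2)=4; μ^(3)=-5

((1, 0, 0, 0); (0, 0, 0, 1); (3, 3, 1, 0))


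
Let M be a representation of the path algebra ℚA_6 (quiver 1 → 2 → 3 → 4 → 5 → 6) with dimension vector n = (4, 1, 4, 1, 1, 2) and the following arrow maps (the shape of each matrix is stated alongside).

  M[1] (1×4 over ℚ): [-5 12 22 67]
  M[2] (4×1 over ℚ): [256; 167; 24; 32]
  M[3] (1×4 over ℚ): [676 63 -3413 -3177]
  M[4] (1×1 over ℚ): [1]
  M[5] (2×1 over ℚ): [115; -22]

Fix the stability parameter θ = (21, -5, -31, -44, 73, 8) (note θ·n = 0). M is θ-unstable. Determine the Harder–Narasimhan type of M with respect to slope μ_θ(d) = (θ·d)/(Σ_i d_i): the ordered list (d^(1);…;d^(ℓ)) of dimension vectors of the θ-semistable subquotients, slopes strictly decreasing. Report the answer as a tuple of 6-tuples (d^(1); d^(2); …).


Via rank(M_{q-1}∘⋯∘M_p): M ≅ I[1,1]^3, I[1,6], I[3,3]^3, I[6,6].
μ_θ-semistable layers: μ^(1)=81/2; μ^(2)=21; μ^(3)=8; μ^(4)=-59/4; μ^(5)=-31

((0, 0, 0, 0, 1, 1); (3, 0, 0, 0, 0, 0); (0, 0, 0, 0, 0, 1); (1, 1, 1, 1, 0, 0); (0, 0, 3, 0, 0, 0))


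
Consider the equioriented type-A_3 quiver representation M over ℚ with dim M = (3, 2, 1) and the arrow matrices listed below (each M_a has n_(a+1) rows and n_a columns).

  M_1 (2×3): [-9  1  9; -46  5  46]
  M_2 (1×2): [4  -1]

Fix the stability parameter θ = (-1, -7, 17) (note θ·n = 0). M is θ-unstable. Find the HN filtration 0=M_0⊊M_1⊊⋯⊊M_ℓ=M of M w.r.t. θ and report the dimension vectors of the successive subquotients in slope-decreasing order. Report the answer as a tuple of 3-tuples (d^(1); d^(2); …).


Barcode: M ≅ I[1,1], I[1,2], I[1,3]. HN layers by μ_θ (3 steps, strictly decreasing):
  μ^(1)=17; μ^(2)=-1; μ^(3)=-4

((0, 0, 1); (1, 0, 0); (2, 2, 0))


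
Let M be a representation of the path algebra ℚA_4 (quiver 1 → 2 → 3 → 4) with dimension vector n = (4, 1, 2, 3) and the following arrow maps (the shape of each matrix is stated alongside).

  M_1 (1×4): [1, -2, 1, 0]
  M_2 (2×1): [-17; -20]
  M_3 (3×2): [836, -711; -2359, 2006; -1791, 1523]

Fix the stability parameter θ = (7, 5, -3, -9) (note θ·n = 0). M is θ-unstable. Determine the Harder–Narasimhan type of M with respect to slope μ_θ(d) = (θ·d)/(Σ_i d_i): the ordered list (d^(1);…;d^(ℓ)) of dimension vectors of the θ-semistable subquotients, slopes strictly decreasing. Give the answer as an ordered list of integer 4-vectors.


Via rank(M_{q-1}∘⋯∘M_p): M ≅ I[1,1]^3, I[1,4], I[3,4], I[4,4].
μ_θ-semistable layers: μ^(1)=7; μ^(2)=0; μ^(3)=-6; μ^(4)=-9

((3, 0, 0, 0); (1, 1, 1, 1); (0, 0, 1, 1); (0, 0, 0, 1))
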